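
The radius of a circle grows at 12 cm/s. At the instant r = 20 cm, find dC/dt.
24π cm/s

C = 2πr
dC/dt = 2π · dr/dt = 2π · 12 = 24π cm/s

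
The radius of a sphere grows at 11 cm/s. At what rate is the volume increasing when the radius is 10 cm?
4400π cm³/s

V = (4/3)πr³
dV/dt = dV/dr · dr/dt = 4πr² · 11
At r = 10: dV/dt = 4400π cm³/s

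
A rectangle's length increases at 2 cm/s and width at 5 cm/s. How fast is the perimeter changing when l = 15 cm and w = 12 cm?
14 cm/s

P = 2(l + w)
dP/dt = 2(dl/dt + dw/dt) = 2(2 + 5) = 14 cm/s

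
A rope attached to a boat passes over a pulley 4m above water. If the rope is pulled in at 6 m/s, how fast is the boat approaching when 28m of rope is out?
7√3/2 ≈ 6.062 m/s

rope² = x² + 4²
x = √(28² - 4²) = 16√3
dx/dt = (rope/x) · d(rope)/dt = (28/(16√3)) · (-6) = -7√3/2 m/s
The boat approaches at 7√3/2 ≈ 6.062 m/s.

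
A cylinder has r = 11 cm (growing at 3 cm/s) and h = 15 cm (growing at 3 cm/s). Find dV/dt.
1353π cm³/s

V = πr²h
dV/dt = 2πrh·dr/dt + πr²·dh/dt
= 2π(11)(15)(3) + π(11)²(3)
= 1353π cm³/s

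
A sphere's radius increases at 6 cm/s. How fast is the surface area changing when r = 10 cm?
480π cm²/s

S = 4πr²
dS/dt = dS/dr · dr/dt = 8πr · 6
At r = 10: dS/dt = 480π cm²/s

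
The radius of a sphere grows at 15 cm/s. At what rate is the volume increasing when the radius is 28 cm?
47040π cm³/s

V = (4/3)πr³
dV/dt = dV/dr · dr/dt = 4πr² · 15
At r = 28: dV/dt = 47040π cm³/s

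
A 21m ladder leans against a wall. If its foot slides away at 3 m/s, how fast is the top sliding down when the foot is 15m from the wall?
5√6/4 ≈ 3.062 m/s

x² + y² = 21²
2x·dx/dt + 2y·dy/dt = 0
dy/dt = -x/y · dx/dt = -15/(6√6) · 3 = -5√6/4 m/s
The top is descending at 5√6/4 ≈ 3.062 m/s.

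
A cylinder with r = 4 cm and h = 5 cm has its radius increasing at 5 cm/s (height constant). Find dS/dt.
130π cm²/s

S = 2πrh + 2πr² (lateral + bases)
dS/dt = (2πh + 4πr)·dr/dt = (2π·5 + 4π·4)·5
= 130π cm²/s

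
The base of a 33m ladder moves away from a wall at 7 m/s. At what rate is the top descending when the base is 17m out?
119√2/40 ≈ 4.207 m/s

x² + y² = 33²
2x·dx/dt + 2y·dy/dt = 0
dy/dt = -x/y · dx/dt = -17/(20√2) · 7 = -119√2/40 m/s
The top is descending at 119√2/40 ≈ 4.207 m/s.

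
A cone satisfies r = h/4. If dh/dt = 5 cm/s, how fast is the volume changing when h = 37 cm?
6845π/16 cm³/s

V = (1/3)π(h/4)²h = πh³/48
dV/dt = πh²/16 · 5
At h = 37: dV/dt = 6845π/16 cm³/s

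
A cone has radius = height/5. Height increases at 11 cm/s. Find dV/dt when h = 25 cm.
275π cm³/s

V = (1/3)π(h/5)²h = πh³/75
dV/dt = πh²/25 · 11
At h = 25: dV/dt = 275π cm³/s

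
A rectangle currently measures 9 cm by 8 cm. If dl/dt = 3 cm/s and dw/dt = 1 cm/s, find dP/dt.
8 cm/s

P = 2(l + w)
dP/dt = 2(dl/dt + dw/dt) = 2(3 + 1) = 8 cm/s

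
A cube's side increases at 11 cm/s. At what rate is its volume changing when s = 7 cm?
1617 cm³/s

V = s³
dV/dt = 3s² · ds/dt = 3·7²·11 = 1617 cm³/s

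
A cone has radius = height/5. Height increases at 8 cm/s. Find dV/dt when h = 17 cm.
2312π/25 cm³/s

V = (1/3)π(h/5)²h = πh³/75
dV/dt = πh²/25 · 8
At h = 17: dV/dt = 2312π/25 cm³/s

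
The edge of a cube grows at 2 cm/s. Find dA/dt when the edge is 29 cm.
696 cm²/s

A = 6s²
dA/dt = 12s · ds/dt = 12·29·2 = 696 cm²/s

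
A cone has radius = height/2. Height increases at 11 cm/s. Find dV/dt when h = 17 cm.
3179π/4 cm³/s

V = (1/3)π(h/2)²h = πh³/12
dV/dt = πh²/4 · 11
At h = 17: dV/dt = 3179π/4 cm³/s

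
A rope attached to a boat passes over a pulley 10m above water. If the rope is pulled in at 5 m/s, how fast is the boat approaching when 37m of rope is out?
185√141/423 ≈ 5.193 m/s

rope² = x² + 10²
x = √(37² - 10²) = 3√141
dx/dt = (rope/x) · d(rope)/dt = (37/(3√141)) · (-5) = -185√141/423 m/s
The boat approaches at 185√141/423 ≈ 5.193 m/s.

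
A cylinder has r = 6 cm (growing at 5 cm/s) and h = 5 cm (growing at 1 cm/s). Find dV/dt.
336π cm³/s

V = πr²h
dV/dt = 2πrh·dr/dt + πr²·dh/dt
= 2π(6)(5)(5) + π(6)²(1)
= 336π cm³/s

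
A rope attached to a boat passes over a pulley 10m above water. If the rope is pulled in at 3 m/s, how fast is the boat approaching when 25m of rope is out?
5√21/7 ≈ 3.273 m/s

rope² = x² + 10²
x = √(25² - 10²) = 5√21
dx/dt = (rope/x) · d(rope)/dt = (25/(5√21)) · (-3) = -5√21/7 m/s
The boat approaches at 5√21/7 ≈ 3.273 m/s.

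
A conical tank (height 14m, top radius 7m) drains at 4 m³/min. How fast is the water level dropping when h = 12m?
1/(9π) ≈ 0.03537 m/min

r/h = 7/14, so r = (1/2)h
V = (1/3)πr²h = (1/3)π((1/2)h)²h = (1/12)πh³
dV/dh = (1/4)πh²
dh/dt = (dV/dt)/(dV/dh) = -4/((1/4)π·12²) = -1/(9π) m/min
The level is dropping at 1/(9π) ≈ 0.03537 m/min.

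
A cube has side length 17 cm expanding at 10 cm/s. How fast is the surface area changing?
2040 cm²/s

A = 6s²
dA/dt = 12s · ds/dt = 12·17·10 = 2040 cm²/s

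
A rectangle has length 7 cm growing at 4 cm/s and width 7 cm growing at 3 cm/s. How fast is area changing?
49 cm²/s

A = lw
dA/dt = w·dl/dt + l·dw/dt = 7·4 + 7·3 = 49 cm²/s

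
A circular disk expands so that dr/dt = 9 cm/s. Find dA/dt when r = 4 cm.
72π cm²/s

A = πr²
dA/dt = 2πr · dr/dt = 2π(4)(9) = 72π cm²/s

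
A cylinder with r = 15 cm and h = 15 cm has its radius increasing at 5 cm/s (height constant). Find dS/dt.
450π cm²/s

S = 2πrh + 2πr² (lateral + bases)
dS/dt = (2πh + 4πr)·dr/dt = (2π·15 + 4π·15)·5
= 450π cm²/s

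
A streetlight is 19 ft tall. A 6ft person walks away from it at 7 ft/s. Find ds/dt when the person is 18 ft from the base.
42/13 ft/s

By similar triangles: 19/(x+s) = 6/s
Solving: s = 6x/13
ds/dt = 6/13 · dx/dt = 6/13 · 7 = 42/13 ft/s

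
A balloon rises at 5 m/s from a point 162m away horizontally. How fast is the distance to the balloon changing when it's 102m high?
85√1018/1018 ≈ 2.664 m/s

z² = 162² + y²
z = √(162² + 102²) = 6√1018
dz/dt = y/z · dy/dt = 102/(6√1018) · 5 = 85√1018/1018 ≈ 2.664 m/s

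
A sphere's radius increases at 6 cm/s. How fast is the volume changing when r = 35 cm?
29400π cm³/s

V = (4/3)πr³
dV/dt = dV/dr · dr/dt = 4πr² · 6
At r = 35: dV/dt = 29400π cm³/s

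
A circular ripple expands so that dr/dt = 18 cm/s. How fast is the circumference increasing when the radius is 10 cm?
36π cm/s

C = 2πr
dC/dt = 2π · dr/dt = 2π · 18 = 36π cm/s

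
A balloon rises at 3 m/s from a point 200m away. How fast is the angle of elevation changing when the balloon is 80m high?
0.012931 rad/s

tan(θ) = y/200
sec²(θ) · dθ/dt = (1/200) · dy/dt
dθ/dt = cos²(θ)/200 · 3 = 200/(200² + 80²) · 3
dθ/dt = 0.012931 rad/s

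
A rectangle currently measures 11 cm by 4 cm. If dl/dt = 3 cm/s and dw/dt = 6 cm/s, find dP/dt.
18 cm/s

P = 2(l + w)
dP/dt = 2(dl/dt + dw/dt) = 2(3 + 6) = 18 cm/s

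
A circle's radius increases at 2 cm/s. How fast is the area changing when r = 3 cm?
12π cm²/s

A = πr²
dA/dt = 2πr · dr/dt = 2π(3)(2) = 12π cm²/s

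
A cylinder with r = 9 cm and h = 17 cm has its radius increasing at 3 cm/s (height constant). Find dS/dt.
210π cm²/s

S = 2πrh + 2πr² (lateral + bases)
dS/dt = (2πh + 4πr)·dr/dt = (2π·17 + 4π·9)·3
= 210π cm²/s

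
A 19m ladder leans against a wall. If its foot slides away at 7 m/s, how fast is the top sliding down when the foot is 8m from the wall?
56√33/99 ≈ 3.249 m/s

x² + y² = 19²
2x·dx/dt + 2y·dy/dt = 0
dy/dt = -x/y · dx/dt = -8/(3√33) · 7 = -56√33/99 m/s
The top is descending at 56√33/99 ≈ 3.249 m/s.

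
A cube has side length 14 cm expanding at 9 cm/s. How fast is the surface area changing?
1512 cm²/s

A = 6s²
dA/dt = 12s · ds/dt = 12·14·9 = 1512 cm²/s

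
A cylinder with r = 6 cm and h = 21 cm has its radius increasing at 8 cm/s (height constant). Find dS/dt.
528π cm²/s

S = 2πrh + 2πr² (lateral + bases)
dS/dt = (2πh + 4πr)·dr/dt = (2π·21 + 4π·6)·8
= 528π cm²/s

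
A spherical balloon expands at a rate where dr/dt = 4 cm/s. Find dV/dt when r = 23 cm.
8464π cm³/s

V = (4/3)πr³
dV/dt = dV/dr · dr/dt = 4πr² · 4
At r = 23: dV/dt = 8464π cm³/s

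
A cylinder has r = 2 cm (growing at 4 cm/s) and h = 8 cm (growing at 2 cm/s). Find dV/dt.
136π cm³/s

V = πr²h
dV/dt = 2πrh·dr/dt + πr²·dh/dt
= 2π(2)(8)(4) + π(2)²(2)
= 136π cm³/s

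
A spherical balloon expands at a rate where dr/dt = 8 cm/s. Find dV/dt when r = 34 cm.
36992π cm³/s

V = (4/3)πr³
dV/dt = dV/dr · dr/dt = 4πr² · 8
At r = 34: dV/dt = 36992π cm³/s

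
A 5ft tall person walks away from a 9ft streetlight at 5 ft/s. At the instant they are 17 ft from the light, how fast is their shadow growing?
25/4 ft/s

By similar triangles: 9/(x+s) = 5/s
Solving: s = 5x/4
ds/dt = 5/4 · dx/dt = 5/4 · 5 = 25/4 ft/s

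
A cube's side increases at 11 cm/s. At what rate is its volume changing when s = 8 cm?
2112 cm³/s

V = s³
dV/dt = 3s² · ds/dt = 3·8²·11 = 2112 cm³/s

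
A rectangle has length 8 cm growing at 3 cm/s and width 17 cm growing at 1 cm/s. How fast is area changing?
59 cm²/s

A = lw
dA/dt = w·dl/dt + l·dw/dt = 17·3 + 8·1 = 59 cm²/s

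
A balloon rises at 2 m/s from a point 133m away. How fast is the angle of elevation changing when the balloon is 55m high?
0.012842 rad/s

tan(θ) = y/133
sec²(θ) · dθ/dt = (1/133) · dy/dt
dθ/dt = cos²(θ)/133 · 2 = 133/(133² + 55²) · 2
dθ/dt = 0.012842 rad/s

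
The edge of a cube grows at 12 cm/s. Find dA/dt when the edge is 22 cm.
3168 cm²/s

A = 6s²
dA/dt = 12s · ds/dt = 12·22·12 = 3168 cm²/s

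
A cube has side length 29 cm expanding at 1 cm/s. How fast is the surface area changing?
348 cm²/s

A = 6s²
dA/dt = 12s · ds/dt = 12·29·1 = 348 cm²/s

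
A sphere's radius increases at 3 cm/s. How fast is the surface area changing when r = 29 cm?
696π cm²/s

S = 4πr²
dS/dt = dS/dr · dr/dt = 8πr · 3
At r = 29: dS/dt = 696π cm²/s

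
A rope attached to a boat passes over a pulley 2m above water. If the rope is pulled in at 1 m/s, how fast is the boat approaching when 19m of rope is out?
19√357/357 ≈ 1.006 m/s

rope² = x² + 2²
x = √(19² - 2²) = √357
dx/dt = (rope/x) · d(rope)/dt = (19/√357) · (-1) = -19√357/357 m/s
The boat approaches at 19√357/357 ≈ 1.006 m/s.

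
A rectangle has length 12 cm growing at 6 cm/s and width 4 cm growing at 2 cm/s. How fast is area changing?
48 cm²/s

A = lw
dA/dt = w·dl/dt + l·dw/dt = 4·6 + 12·2 = 48 cm²/s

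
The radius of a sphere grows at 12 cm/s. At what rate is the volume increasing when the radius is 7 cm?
2352π cm³/s

V = (4/3)πr³
dV/dt = dV/dr · dr/dt = 4πr² · 12
At r = 7: dV/dt = 2352π cm³/s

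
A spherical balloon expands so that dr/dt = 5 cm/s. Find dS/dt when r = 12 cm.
480π cm²/s

S = 4πr²
dS/dt = dS/dr · dr/dt = 8πr · 5
At r = 12: dS/dt = 480π cm²/s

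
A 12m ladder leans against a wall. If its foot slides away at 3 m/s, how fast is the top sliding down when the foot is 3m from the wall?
√15/5 ≈ 0.7746 m/s

x² + y² = 12²
2x·dx/dt + 2y·dy/dt = 0
dy/dt = -x/y · dx/dt = -3/(3√15) · 3 = -√15/5 m/s
The top is descending at √15/5 ≈ 0.7746 m/s.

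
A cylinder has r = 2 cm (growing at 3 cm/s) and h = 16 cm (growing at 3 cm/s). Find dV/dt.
204π cm³/s

V = πr²h
dV/dt = 2πrh·dr/dt + πr²·dh/dt
= 2π(2)(16)(3) + π(2)²(3)
= 204π cm³/s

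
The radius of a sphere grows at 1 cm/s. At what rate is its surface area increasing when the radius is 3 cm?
24π cm²/s

S = 4πr²
dS/dt = dS/dr · dr/dt = 8πr · 1
At r = 3: dS/dt = 24π cm²/s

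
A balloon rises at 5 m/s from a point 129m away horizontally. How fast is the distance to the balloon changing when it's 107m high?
107√10/106 ≈ 3.192 m/s

z² = 129² + y²
z = √(129² + 107²) = 53√10
dz/dt = y/z · dy/dt = 107/(53√10) · 5 = 107√10/106 ≈ 3.192 m/s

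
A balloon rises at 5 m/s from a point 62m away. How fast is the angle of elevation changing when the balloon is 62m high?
0.040323 rad/s

tan(θ) = y/62
sec²(θ) · dθ/dt = (1/62) · dy/dt
dθ/dt = cos²(θ)/62 · 5 = 62/(62² + 62²) · 5
dθ/dt = 0.040323 rad/s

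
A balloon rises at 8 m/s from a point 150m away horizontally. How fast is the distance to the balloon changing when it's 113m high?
904√35269/35269 ≈ 4.814 m/s

z² = 150² + y²
z = √(150² + 113²) = √35269
dz/dt = y/z · dy/dt = 113/√35269 · 8 = 904√35269/35269 ≈ 4.814 m/s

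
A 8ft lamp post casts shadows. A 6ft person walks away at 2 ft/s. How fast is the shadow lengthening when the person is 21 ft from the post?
6 ft/s

By similar triangles: 8/(x+s) = 6/s
Solving: s = 6x/2
ds/dt = 6/2 · dx/dt = 3 · 2 = 6 ft/s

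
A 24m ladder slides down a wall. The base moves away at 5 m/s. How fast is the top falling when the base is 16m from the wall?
2√5 ≈ 4.472 m/s

x² + y² = 24²
2x·dx/dt + 2y·dy/dt = 0
dy/dt = -x/y · dx/dt = -16/(8√5) · 5 = -2√5 m/s
The top is descending at 2√5 ≈ 4.472 m/s.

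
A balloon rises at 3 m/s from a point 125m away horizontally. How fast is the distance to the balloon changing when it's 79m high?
237√26/754 ≈ 1.603 m/s

z² = 125² + y²
z = √(125² + 79²) = 29√26
dz/dt = y/z · dy/dt = 79/(29√26) · 3 = 237√26/754 ≈ 1.603 m/s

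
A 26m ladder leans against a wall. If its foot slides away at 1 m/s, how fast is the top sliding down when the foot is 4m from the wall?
2√165/165 ≈ 0.1557 m/s

x² + y² = 26²
2x·dx/dt + 2y·dy/dt = 0
dy/dt = -x/y · dx/dt = -4/(2√165) · 1 = -2√165/165 m/s
The top is descending at 2√165/165 ≈ 0.1557 m/s.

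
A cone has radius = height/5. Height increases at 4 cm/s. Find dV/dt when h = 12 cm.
576π/25 cm³/s

V = (1/3)π(h/5)²h = πh³/75
dV/dt = πh²/25 · 4
At h = 12: dV/dt = 576π/25 cm³/s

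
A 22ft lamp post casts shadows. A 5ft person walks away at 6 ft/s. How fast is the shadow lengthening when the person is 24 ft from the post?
30/17 ft/s

By similar triangles: 22/(x+s) = 5/s
Solving: s = 5x/17
ds/dt = 5/17 · dx/dt = 5/17 · 6 = 30/17 ft/s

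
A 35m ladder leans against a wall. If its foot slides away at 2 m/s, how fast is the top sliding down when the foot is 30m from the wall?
12√13/13 ≈ 3.328 m/s

x² + y² = 35²
2x·dx/dt + 2y·dy/dt = 0
dy/dt = -x/y · dx/dt = -30/(5√13) · 2 = -12√13/13 m/s
The top is descending at 12√13/13 ≈ 3.328 m/s.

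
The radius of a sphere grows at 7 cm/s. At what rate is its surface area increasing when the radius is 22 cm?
1232π cm²/s

S = 4πr²
dS/dt = dS/dr · dr/dt = 8πr · 7
At r = 22: dS/dt = 1232π cm²/s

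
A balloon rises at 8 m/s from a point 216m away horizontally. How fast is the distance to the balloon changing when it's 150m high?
200√1921/1921 ≈ 4.563 m/s

z² = 216² + y²
z = √(216² + 150²) = 6√1921
dz/dt = y/z · dy/dt = 150/(6√1921) · 8 = 200√1921/1921 ≈ 4.563 m/s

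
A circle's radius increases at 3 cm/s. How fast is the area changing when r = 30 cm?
180π cm²/s

A = πr²
dA/dt = 2πr · dr/dt = 2π(30)(3) = 180π cm²/s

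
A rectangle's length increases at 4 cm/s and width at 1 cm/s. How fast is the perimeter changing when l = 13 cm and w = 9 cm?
10 cm/s

P = 2(l + w)
dP/dt = 2(dl/dt + dw/dt) = 2(4 + 1) = 10 cm/s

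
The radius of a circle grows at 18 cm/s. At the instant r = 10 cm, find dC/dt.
36π cm/s

C = 2πr
dC/dt = 2π · dr/dt = 2π · 18 = 36π cm/s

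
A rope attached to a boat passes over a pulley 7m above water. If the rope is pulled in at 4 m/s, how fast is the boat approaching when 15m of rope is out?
15√11/11 ≈ 4.523 m/s

rope² = x² + 7²
x = √(15² - 7²) = 4√11
dx/dt = (rope/x) · d(rope)/dt = (15/(4√11)) · (-4) = -15√11/11 m/s
The boat approaches at 15√11/11 ≈ 4.523 m/s.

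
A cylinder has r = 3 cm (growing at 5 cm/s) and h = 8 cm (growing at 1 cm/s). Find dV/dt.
249π cm³/s

V = πr²h
dV/dt = 2πrh·dr/dt + πr²·dh/dt
= 2π(3)(8)(5) + π(3)²(1)
= 249π cm³/s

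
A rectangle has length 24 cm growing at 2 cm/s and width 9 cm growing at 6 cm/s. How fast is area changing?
162 cm²/s

A = lw
dA/dt = w·dl/dt + l·dw/dt = 9·2 + 24·6 = 162 cm²/s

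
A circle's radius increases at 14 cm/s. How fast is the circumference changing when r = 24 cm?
28π cm/s

C = 2πr
dC/dt = 2π · dr/dt = 2π · 14 = 28π cm/s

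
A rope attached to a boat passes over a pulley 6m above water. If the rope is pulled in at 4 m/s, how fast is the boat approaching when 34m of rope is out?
17√70/35 ≈ 4.064 m/s

rope² = x² + 6²
x = √(34² - 6²) = 4√70
dx/dt = (rope/x) · d(rope)/dt = (34/(4√70)) · (-4) = -17√70/35 m/s
The boat approaches at 17√70/35 ≈ 4.064 m/s.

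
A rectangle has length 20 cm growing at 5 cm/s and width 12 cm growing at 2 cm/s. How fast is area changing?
100 cm²/s

A = lw
dA/dt = w·dl/dt + l·dw/dt = 12·5 + 20·2 = 100 cm²/s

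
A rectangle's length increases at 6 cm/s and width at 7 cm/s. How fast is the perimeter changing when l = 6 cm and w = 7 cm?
26 cm/s

P = 2(l + w)
dP/dt = 2(dl/dt + dw/dt) = 2(6 + 7) = 26 cm/s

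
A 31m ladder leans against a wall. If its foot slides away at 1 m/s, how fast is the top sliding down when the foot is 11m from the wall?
11√210/420 ≈ 0.3795 m/s

x² + y² = 31²
2x·dx/dt + 2y·dy/dt = 0
dy/dt = -x/y · dx/dt = -11/(2√210) · 1 = -11√210/420 m/s
The top is descending at 11√210/420 ≈ 0.3795 m/s.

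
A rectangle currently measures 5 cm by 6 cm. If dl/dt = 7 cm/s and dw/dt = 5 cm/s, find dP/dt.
24 cm/s

P = 2(l + w)
dP/dt = 2(dl/dt + dw/dt) = 2(7 + 5) = 24 cm/s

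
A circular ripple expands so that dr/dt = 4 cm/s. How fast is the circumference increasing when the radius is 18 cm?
8π cm/s

C = 2πr
dC/dt = 2π · dr/dt = 2π · 4 = 8π cm/s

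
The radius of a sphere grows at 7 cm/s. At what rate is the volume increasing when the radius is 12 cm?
4032π cm³/s

V = (4/3)πr³
dV/dt = dV/dr · dr/dt = 4πr² · 7
At r = 12: dV/dt = 4032π cm³/s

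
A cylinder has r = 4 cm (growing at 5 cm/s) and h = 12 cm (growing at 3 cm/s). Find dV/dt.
528π cm³/s

V = πr²h
dV/dt = 2πrh·dr/dt + πr²·dh/dt
= 2π(4)(12)(5) + π(4)²(3)
= 528π cm³/s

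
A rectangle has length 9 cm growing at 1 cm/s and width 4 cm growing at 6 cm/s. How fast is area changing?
58 cm²/s

A = lw
dA/dt = w·dl/dt + l·dw/dt = 4·1 + 9·6 = 58 cm²/s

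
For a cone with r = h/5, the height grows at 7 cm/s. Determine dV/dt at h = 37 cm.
9583π/25 cm³/s

V = (1/3)π(h/5)²h = πh³/75
dV/dt = πh²/25 · 7
At h = 37: dV/dt = 9583π/25 cm³/s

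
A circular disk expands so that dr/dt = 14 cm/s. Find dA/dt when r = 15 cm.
420π cm²/s

A = πr²
dA/dt = 2πr · dr/dt = 2π(15)(14) = 420π cm²/s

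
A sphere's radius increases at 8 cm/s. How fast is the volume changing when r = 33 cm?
34848π cm³/s

V = (4/3)πr³
dV/dt = dV/dr · dr/dt = 4πr² · 8
At r = 33: dV/dt = 34848π cm³/s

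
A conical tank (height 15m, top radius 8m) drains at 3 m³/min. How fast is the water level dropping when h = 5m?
27/(64π) ≈ 0.1343 m/min

r/h = 8/15, so r = (8/15)h
V = (1/3)πr²h = (1/3)π((8/15)h)²h = (64/675)πh³
dV/dh = (64/225)πh²
dh/dt = (dV/dt)/(dV/dh) = -3/((64/225)π·5²) = -27/(64π) m/min
The level is dropping at 27/(64π) ≈ 0.1343 m/min.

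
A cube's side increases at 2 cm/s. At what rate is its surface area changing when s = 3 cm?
72 cm²/s

A = 6s²
dA/dt = 12s · ds/dt = 12·3·2 = 72 cm²/s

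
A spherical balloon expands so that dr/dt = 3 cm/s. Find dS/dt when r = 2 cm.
48π cm²/s

S = 4πr²
dS/dt = dS/dr · dr/dt = 8πr · 3
At r = 2: dS/dt = 48π cm²/s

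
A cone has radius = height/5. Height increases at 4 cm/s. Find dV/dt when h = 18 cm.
1296π/25 cm³/s

V = (1/3)π(h/5)²h = πh³/75
dV/dt = πh²/25 · 4
At h = 18: dV/dt = 1296π/25 cm³/s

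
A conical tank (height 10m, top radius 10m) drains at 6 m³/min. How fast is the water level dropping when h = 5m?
6/(25π) ≈ 0.07639 m/min

r/h = 10/10, so r = h
V = (1/3)πr²h = (1/3)π(h)²h = (1/3)πh³
dV/dh = πh²
dh/dt = (dV/dt)/(dV/dh) = -6/(π·5²) = -6/(25π) m/min
The level is dropping at 6/(25π) ≈ 0.07639 m/min.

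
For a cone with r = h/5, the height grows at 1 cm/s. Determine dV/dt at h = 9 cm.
81π/25 cm³/s

V = (1/3)π(h/5)²h = πh³/75
dV/dt = πh²/25 · 1
At h = 9: dV/dt = 81π/25 cm³/s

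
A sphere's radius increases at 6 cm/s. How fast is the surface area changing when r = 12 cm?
576π cm²/s

S = 4πr²
dS/dt = dS/dr · dr/dt = 8πr · 6
At r = 12: dS/dt = 576π cm²/s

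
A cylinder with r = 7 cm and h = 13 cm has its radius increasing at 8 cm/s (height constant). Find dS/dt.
432π cm²/s

S = 2πrh + 2πr² (lateral + bases)
dS/dt = (2πh + 4πr)·dr/dt = (2π·13 + 4π·7)·8
= 432π cm²/s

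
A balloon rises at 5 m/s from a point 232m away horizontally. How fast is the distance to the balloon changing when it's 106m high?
53√16265/3253 ≈ 2.078 m/s

z² = 232² + y²
z = √(232² + 106²) = 2√16265
dz/dt = y/z · dy/dt = 106/(2√16265) · 5 = 53√16265/3253 ≈ 2.078 m/s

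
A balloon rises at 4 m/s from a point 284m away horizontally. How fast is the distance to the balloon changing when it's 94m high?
188√22373/22373 ≈ 1.257 m/s

z² = 284² + y²
z = √(284² + 94²) = 2√22373
dz/dt = y/z · dy/dt = 94/(2√22373) · 4 = 188√22373/22373 ≈ 1.257 m/s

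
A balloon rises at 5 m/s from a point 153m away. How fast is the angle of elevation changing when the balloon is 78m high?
0.025938 rad/s

tan(θ) = y/153
sec²(θ) · dθ/dt = (1/153) · dy/dt
dθ/dt = cos²(θ)/153 · 5 = 153/(153² + 78²) · 5
dθ/dt = 0.025938 rad/s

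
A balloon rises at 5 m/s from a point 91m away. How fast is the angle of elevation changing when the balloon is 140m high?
0.016319 rad/s

tan(θ) = y/91
sec²(θ) · dθ/dt = (1/91) · dy/dt
dθ/dt = cos²(θ)/91 · 5 = 91/(91² + 140²) · 5
dθ/dt = 0.016319 rad/s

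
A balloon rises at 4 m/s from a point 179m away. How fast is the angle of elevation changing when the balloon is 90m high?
0.017837 rad/s

tan(θ) = y/179
sec²(θ) · dθ/dt = (1/179) · dy/dt
dθ/dt = cos²(θ)/179 · 4 = 179/(179² + 90²) · 4
dθ/dt = 0.017837 rad/s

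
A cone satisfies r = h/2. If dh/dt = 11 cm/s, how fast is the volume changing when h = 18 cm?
891π cm³/s

V = (1/3)π(h/2)²h = πh³/12
dV/dt = πh²/4 · 11
At h = 18: dV/dt = 891π cm³/s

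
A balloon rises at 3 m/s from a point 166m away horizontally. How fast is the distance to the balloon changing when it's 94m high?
141√9098/9098 ≈ 1.478 m/s

z² = 166² + y²
z = √(166² + 94²) = 2√9098
dz/dt = y/z · dy/dt = 94/(2√9098) · 3 = 141√9098/9098 ≈ 1.478 m/s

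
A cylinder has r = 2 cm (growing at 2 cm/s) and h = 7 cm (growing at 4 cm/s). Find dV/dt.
72π cm³/s

V = πr²h
dV/dt = 2πrh·dr/dt + πr²·dh/dt
= 2π(2)(7)(2) + π(2)²(4)
= 72π cm³/s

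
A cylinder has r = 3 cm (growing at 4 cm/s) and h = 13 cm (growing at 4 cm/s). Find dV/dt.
348π cm³/s

V = πr²h
dV/dt = 2πrh·dr/dt + πr²·dh/dt
= 2π(3)(13)(4) + π(3)²(4)
= 348π cm³/s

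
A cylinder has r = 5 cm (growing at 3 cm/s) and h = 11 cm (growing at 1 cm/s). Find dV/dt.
355π cm³/s

V = πr²h
dV/dt = 2πrh·dr/dt + πr²·dh/dt
= 2π(5)(11)(3) + π(5)²(1)
= 355π cm³/s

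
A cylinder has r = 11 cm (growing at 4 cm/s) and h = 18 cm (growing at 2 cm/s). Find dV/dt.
1826π cm³/s

V = πr²h
dV/dt = 2πrh·dr/dt + πr²·dh/dt
= 2π(11)(18)(4) + π(11)²(2)
= 1826π cm³/s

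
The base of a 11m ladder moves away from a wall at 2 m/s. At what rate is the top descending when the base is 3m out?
3√7/14 ≈ 0.5669 m/s

x² + y² = 11²
2x·dx/dt + 2y·dy/dt = 0
dy/dt = -x/y · dx/dt = -3/(4√7) · 2 = -3√7/14 m/s
The top is descending at 3√7/14 ≈ 0.5669 m/s.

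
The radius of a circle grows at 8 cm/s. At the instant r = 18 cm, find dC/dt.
16π cm/s

C = 2πr
dC/dt = 2π · dr/dt = 2π · 8 = 16π cm/s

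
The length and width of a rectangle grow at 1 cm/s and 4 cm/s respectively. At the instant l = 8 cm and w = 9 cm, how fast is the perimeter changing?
10 cm/s

P = 2(l + w)
dP/dt = 2(dl/dt + dw/dt) = 2(1 + 4) = 10 cm/s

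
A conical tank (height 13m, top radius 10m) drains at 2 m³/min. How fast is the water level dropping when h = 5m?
169/(1250π) ≈ 0.04304 m/min

r/h = 10/13, so r = (10/13)h
V = (1/3)πr²h = (1/3)π((10/13)h)²h = (100/507)πh³
dV/dh = (100/169)πh²
dh/dt = (dV/dt)/(dV/dh) = -2/((100/169)π·5²) = -169/(1250π) m/min
The level is dropping at 169/(1250π) ≈ 0.04304 m/min.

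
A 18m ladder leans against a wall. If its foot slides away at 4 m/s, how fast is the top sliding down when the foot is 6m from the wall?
√2 ≈ 1.414 m/s

x² + y² = 18²
2x·dx/dt + 2y·dy/dt = 0
dy/dt = -x/y · dx/dt = -6/(12√2) · 4 = -√2 m/s
The top is descending at √2 ≈ 1.414 m/s.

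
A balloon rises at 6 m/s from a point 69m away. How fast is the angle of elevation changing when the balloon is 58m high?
0.050954 rad/s

tan(θ) = y/69
sec²(θ) · dθ/dt = (1/69) · dy/dt
dθ/dt = cos²(θ)/69 · 6 = 69/(69² + 58²) · 6
dθ/dt = 0.050954 rad/s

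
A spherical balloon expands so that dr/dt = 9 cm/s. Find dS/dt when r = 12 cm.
864π cm²/s

S = 4πr²
dS/dt = dS/dr · dr/dt = 8πr · 9
At r = 12: dS/dt = 864π cm²/s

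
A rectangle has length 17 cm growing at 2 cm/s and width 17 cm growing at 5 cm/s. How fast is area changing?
119 cm²/s

A = lw
dA/dt = w·dl/dt + l·dw/dt = 17·2 + 17·5 = 119 cm²/s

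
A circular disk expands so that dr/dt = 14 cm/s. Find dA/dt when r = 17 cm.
476π cm²/s

A = πr²
dA/dt = 2πr · dr/dt = 2π(17)(14) = 476π cm²/s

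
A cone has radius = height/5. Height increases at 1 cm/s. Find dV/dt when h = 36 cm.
1296π/25 cm³/s

V = (1/3)π(h/5)²h = πh³/75
dV/dt = πh²/25 · 1
At h = 36: dV/dt = 1296π/25 cm³/s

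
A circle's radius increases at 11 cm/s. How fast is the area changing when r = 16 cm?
352π cm²/s

A = πr²
dA/dt = 2πr · dr/dt = 2π(16)(11) = 352π cm²/s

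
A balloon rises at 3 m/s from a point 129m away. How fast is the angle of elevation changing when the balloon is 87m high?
0.015985 rad/s

tan(θ) = y/129
sec²(θ) · dθ/dt = (1/129) · dy/dt
dθ/dt = cos²(θ)/129 · 3 = 129/(129² + 87²) · 3
dθ/dt = 0.015985 rad/s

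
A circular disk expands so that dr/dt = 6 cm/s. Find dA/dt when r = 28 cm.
336π cm²/s

A = πr²
dA/dt = 2πr · dr/dt = 2π(28)(6) = 336π cm²/s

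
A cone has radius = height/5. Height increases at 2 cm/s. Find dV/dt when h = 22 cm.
968π/25 cm³/s

V = (1/3)π(h/5)²h = πh³/75
dV/dt = πh²/25 · 2
At h = 22: dV/dt = 968π/25 cm³/s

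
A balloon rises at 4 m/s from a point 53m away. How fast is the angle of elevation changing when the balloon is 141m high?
0.009343 rad/s

tan(θ) = y/53
sec²(θ) · dθ/dt = (1/53) · dy/dt
dθ/dt = cos²(θ)/53 · 4 = 53/(53² + 141²) · 4
dθ/dt = 0.009343 rad/s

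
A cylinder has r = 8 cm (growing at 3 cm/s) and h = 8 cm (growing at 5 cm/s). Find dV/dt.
704π cm³/s

V = πr²h
dV/dt = 2πrh·dr/dt + πr²·dh/dt
= 2π(8)(8)(3) + π(8)²(5)
= 704π cm³/s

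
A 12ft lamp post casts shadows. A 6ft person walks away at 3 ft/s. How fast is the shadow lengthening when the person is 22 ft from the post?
3 ft/s

By similar triangles: 12/(x+s) = 6/s
Solving: s = 6x/6
ds/dt = 6/6 · dx/dt = 1 · 3 = 3 ft/s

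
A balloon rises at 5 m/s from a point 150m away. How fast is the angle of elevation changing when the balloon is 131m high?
0.01891 rad/s

tan(θ) = y/150
sec²(θ) · dθ/dt = (1/150) · dy/dt
dθ/dt = cos²(θ)/150 · 5 = 150/(150² + 131²) · 5
dθ/dt = 0.01891 rad/s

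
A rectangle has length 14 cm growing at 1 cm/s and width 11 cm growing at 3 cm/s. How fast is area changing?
53 cm²/s

A = lw
dA/dt = w·dl/dt + l·dw/dt = 11·1 + 14·3 = 53 cm²/s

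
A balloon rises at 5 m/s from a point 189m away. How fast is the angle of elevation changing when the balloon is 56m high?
0.02432 rad/s

tan(θ) = y/189
sec²(θ) · dθ/dt = (1/189) · dy/dt
dθ/dt = cos²(θ)/189 · 5 = 189/(189² + 56²) · 5
dθ/dt = 0.02432 rad/s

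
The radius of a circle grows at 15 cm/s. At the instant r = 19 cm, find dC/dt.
30π cm/s

C = 2πr
dC/dt = 2π · dr/dt = 2π · 15 = 30π cm/s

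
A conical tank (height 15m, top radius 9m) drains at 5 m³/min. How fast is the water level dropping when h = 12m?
125/(1296π) ≈ 0.0307 m/min

r/h = 9/15, so r = (3/5)h
V = (1/3)πr²h = (1/3)π((3/5)h)²h = (3/25)πh³
dV/dh = (9/25)πh²
dh/dt = (dV/dt)/(dV/dh) = -5/((9/25)π·12²) = -125/(1296π) m/min
The level is dropping at 125/(1296π) ≈ 0.0307 m/min.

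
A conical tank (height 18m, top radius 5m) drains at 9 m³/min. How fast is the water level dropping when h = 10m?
729/(625π) ≈ 0.3713 m/min

r/h = 5/18, so r = (5/18)h
V = (1/3)πr²h = (1/3)π((5/18)h)²h = (25/972)πh³
dV/dh = (25/324)πh²
dh/dt = (dV/dt)/(dV/dh) = -9/((25/324)π·10²) = -729/(625π) m/min
The level is dropping at 729/(625π) ≈ 0.3713 m/min.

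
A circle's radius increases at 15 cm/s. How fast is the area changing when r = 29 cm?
870π cm²/s

A = πr²
dA/dt = 2πr · dr/dt = 2π(29)(15) = 870π cm²/s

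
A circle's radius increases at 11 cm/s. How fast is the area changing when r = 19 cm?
418π cm²/s

A = πr²
dA/dt = 2πr · dr/dt = 2π(19)(11) = 418π cm²/s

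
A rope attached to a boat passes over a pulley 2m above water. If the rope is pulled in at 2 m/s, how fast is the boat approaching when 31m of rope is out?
62√957/957 ≈ 2.004 m/s

rope² = x² + 2²
x = √(31² - 2²) = √957
dx/dt = (rope/x) · d(rope)/dt = (31/√957) · (-2) = -62√957/957 m/s
The boat approaches at 62√957/957 ≈ 2.004 m/s.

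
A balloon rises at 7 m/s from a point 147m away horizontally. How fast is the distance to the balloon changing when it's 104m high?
728√1297/6485 ≈ 4.043 m/s

z² = 147² + y²
z = √(147² + 104²) = 5√1297
dz/dt = y/z · dy/dt = 104/(5√1297) · 7 = 728√1297/6485 ≈ 4.043 m/s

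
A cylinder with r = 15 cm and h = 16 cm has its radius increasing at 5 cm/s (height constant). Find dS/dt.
460π cm²/s

S = 2πrh + 2πr² (lateral + bases)
dS/dt = (2πh + 4πr)·dr/dt = (2π·16 + 4π·15)·5
= 460π cm²/s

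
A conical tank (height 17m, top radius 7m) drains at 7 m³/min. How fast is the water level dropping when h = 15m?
289/(1575π) ≈ 0.05841 m/min

r/h = 7/17, so r = (7/17)h
V = (1/3)πr²h = (1/3)π((7/17)h)²h = (49/867)πh³
dV/dh = (49/289)πh²
dh/dt = (dV/dt)/(dV/dh) = -7/((49/289)π·15²) = -289/(1575π) m/min
The level is dropping at 289/(1575π) ≈ 0.05841 m/min.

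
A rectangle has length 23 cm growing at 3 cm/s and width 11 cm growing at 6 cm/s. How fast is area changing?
171 cm²/s

A = lw
dA/dt = w·dl/dt + l·dw/dt = 11·3 + 23·6 = 171 cm²/s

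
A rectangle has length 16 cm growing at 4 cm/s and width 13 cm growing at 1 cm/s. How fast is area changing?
68 cm²/s

A = lw
dA/dt = w·dl/dt + l·dw/dt = 13·4 + 16·1 = 68 cm²/s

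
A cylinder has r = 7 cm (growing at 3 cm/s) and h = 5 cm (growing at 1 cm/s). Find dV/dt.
259π cm³/s

V = πr²h
dV/dt = 2πrh·dr/dt + πr²·dh/dt
= 2π(7)(5)(3) + π(7)²(1)
= 259π cm³/s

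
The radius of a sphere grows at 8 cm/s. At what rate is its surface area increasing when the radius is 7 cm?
448π cm²/s

S = 4πr²
dS/dt = dS/dr · dr/dt = 8πr · 8
At r = 7: dS/dt = 448π cm²/s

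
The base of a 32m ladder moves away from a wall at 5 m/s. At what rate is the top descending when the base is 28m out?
7√15/3 ≈ 9.037 m/s

x² + y² = 32²
2x·dx/dt + 2y·dy/dt = 0
dy/dt = -x/y · dx/dt = -28/(4√15) · 5 = -7√15/3 m/s
The top is descending at 7√15/3 ≈ 9.037 m/s.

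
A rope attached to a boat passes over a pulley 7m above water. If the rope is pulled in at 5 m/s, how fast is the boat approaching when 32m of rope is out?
32√39/39 ≈ 5.124 m/s

rope² = x² + 7²
x = √(32² - 7²) = 5√39
dx/dt = (rope/x) · d(rope)/dt = (32/(5√39)) · (-5) = -32√39/39 m/s
The boat approaches at 32√39/39 ≈ 5.124 m/s.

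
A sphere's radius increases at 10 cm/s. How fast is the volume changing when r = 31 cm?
38440π cm³/s

V = (4/3)πr³
dV/dt = dV/dr · dr/dt = 4πr² · 10
At r = 31: dV/dt = 38440π cm³/s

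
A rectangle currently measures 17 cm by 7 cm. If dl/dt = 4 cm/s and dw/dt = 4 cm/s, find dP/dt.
16 cm/s

P = 2(l + w)
dP/dt = 2(dl/dt + dw/dt) = 2(4 + 4) = 16 cm/s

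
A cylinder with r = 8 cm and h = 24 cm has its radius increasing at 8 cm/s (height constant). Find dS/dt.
640π cm²/s

S = 2πrh + 2πr² (lateral + bases)
dS/dt = (2πh + 4πr)·dr/dt = (2π·24 + 4π·8)·8
= 640π cm²/s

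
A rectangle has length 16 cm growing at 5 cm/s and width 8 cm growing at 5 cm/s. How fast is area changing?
120 cm²/s

A = lw
dA/dt = w·dl/dt + l·dw/dt = 8·5 + 16·5 = 120 cm²/s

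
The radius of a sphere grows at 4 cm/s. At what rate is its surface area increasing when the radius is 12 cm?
384π cm²/s

S = 4πr²
dS/dt = dS/dr · dr/dt = 8πr · 4
At r = 12: dS/dt = 384π cm²/s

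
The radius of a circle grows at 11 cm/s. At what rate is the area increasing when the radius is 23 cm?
506π cm²/s

A = πr²
dA/dt = 2πr · dr/dt = 2π(23)(11) = 506π cm²/s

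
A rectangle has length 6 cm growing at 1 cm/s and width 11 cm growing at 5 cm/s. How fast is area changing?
41 cm²/s

A = lw
dA/dt = w·dl/dt + l·dw/dt = 11·1 + 6·5 = 41 cm²/s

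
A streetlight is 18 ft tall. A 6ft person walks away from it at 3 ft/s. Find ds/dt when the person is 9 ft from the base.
3/2 ft/s

By similar triangles: 18/(x+s) = 6/s
Solving: s = 6x/12
ds/dt = 6/12 · dx/dt = 1/2 · 3 = 3/2 ft/s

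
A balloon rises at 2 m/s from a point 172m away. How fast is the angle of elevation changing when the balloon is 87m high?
0.009259 rad/s

tan(θ) = y/172
sec²(θ) · dθ/dt = (1/172) · dy/dt
dθ/dt = cos²(θ)/172 · 2 = 172/(172² + 87²) · 2
dθ/dt = 0.009259 rad/s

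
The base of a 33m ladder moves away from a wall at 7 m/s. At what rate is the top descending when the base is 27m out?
63√10/20 ≈ 9.961 m/s

x² + y² = 33²
2x·dx/dt + 2y·dy/dt = 0
dy/dt = -x/y · dx/dt = -27/(6√10) · 7 = -63√10/20 m/s
The top is descending at 63√10/20 ≈ 9.961 m/s.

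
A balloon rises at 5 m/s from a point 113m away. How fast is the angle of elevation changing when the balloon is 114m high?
0.021929 rad/s

tan(θ) = y/113
sec²(θ) · dθ/dt = (1/113) · dy/dt
dθ/dt = cos²(θ)/113 · 5 = 113/(113² + 114²) · 5
dθ/dt = 0.021929 rad/s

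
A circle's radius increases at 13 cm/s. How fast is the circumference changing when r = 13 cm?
26π cm/s

C = 2πr
dC/dt = 2π · dr/dt = 2π · 13 = 26π cm/s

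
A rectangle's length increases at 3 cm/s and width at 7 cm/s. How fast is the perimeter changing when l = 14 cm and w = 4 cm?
20 cm/s

P = 2(l + w)
dP/dt = 2(dl/dt + dw/dt) = 2(3 + 7) = 20 cm/s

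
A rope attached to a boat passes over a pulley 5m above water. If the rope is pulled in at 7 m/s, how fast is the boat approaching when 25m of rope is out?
35√6/12 ≈ 7.144 m/s

rope² = x² + 5²
x = √(25² - 5²) = 10√6
dx/dt = (rope/x) · d(rope)/dt = (25/(10√6)) · (-7) = -35√6/12 m/s
The boat approaches at 35√6/12 ≈ 7.144 m/s.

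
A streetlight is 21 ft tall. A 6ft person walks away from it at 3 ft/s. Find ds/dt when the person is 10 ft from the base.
6/5 ft/s

By similar triangles: 21/(x+s) = 6/s
Solving: s = 6x/15
ds/dt = 6/15 · dx/dt = 2/5 · 3 = 6/5 ft/s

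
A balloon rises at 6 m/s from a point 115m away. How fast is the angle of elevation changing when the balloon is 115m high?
0.026087 rad/s

tan(θ) = y/115
sec²(θ) · dθ/dt = (1/115) · dy/dt
dθ/dt = cos²(θ)/115 · 6 = 115/(115² + 115²) · 6
dθ/dt = 0.026087 rad/s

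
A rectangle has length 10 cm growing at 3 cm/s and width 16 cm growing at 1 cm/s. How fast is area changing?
58 cm²/s

A = lw
dA/dt = w·dl/dt + l·dw/dt = 16·3 + 10·1 = 58 cm²/s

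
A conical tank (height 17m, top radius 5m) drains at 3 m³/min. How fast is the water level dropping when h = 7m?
867/(1225π) ≈ 0.2253 m/min

r/h = 5/17, so r = (5/17)h
V = (1/3)πr²h = (1/3)π((5/17)h)²h = (25/867)πh³
dV/dh = (25/289)πh²
dh/dt = (dV/dt)/(dV/dh) = -3/((25/289)π·7²) = -867/(1225π) m/min
The level is dropping at 867/(1225π) ≈ 0.2253 m/min.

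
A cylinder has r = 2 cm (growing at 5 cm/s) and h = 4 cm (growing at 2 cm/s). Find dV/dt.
88π cm³/s

V = πr²h
dV/dt = 2πrh·dr/dt + πr²·dh/dt
= 2π(2)(4)(5) + π(2)²(2)
= 88π cm³/s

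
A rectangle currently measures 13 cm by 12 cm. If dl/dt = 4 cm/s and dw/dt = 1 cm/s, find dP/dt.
10 cm/s

P = 2(l + w)
dP/dt = 2(dl/dt + dw/dt) = 2(4 + 1) = 10 cm/s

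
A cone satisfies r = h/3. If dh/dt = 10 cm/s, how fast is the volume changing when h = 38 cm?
14440π/9 cm³/s

V = (1/3)π(h/3)²h = πh³/27
dV/dt = πh²/9 · 10
At h = 38: dV/dt = 14440π/9 cm³/s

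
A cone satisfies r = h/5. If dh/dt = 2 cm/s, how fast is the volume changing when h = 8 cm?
128π/25 cm³/s

V = (1/3)π(h/5)²h = πh³/75
dV/dt = πh²/25 · 2
At h = 8: dV/dt = 128π/25 cm³/s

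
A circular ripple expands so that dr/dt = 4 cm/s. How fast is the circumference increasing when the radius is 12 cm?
8π cm/s

C = 2πr
dC/dt = 2π · dr/dt = 2π · 4 = 8π cm/s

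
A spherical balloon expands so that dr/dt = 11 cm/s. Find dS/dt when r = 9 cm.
792π cm²/s

S = 4πr²
dS/dt = dS/dr · dr/dt = 8πr · 11
At r = 9: dS/dt = 792π cm²/s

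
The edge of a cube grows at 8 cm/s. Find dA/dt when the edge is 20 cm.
1920 cm²/s

A = 6s²
dA/dt = 12s · ds/dt = 12·20·8 = 1920 cm²/s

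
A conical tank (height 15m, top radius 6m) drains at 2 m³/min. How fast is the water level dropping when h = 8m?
25/(128π) ≈ 0.06217 m/min

r/h = 6/15, so r = (2/5)h
V = (1/3)πr²h = (1/3)π((2/5)h)²h = (4/75)πh³
dV/dh = (4/25)πh²
dh/dt = (dV/dt)/(dV/dh) = -2/((4/25)π·8²) = -25/(128π) m/min
The level is dropping at 25/(128π) ≈ 0.06217 m/min.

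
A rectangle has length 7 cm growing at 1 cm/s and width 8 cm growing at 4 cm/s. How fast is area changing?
36 cm²/s

A = lw
dA/dt = w·dl/dt + l·dw/dt = 8·1 + 7·4 = 36 cm²/s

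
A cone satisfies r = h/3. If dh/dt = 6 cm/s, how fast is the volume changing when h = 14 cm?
392π/3 cm³/s

V = (1/3)π(h/3)²h = πh³/27
dV/dt = πh²/9 · 6
At h = 14: dV/dt = 392π/3 cm³/s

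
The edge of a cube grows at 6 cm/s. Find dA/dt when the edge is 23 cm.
1656 cm²/s

A = 6s²
dA/dt = 12s · ds/dt = 12·23·6 = 1656 cm²/s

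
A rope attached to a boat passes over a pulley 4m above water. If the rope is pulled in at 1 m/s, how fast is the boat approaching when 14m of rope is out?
7√5/15 ≈ 1.043 m/s

rope² = x² + 4²
x = √(14² - 4²) = 6√5
dx/dt = (rope/x) · d(rope)/dt = (14/(6√5)) · (-1) = -7√5/15 m/s
The boat approaches at 7√5/15 ≈ 1.043 m/s.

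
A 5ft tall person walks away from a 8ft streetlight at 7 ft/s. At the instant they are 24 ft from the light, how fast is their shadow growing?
35/3 ft/s

By similar triangles: 8/(x+s) = 5/s
Solving: s = 5x/3
ds/dt = 5/3 · dx/dt = 5/3 · 7 = 35/3 ft/s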